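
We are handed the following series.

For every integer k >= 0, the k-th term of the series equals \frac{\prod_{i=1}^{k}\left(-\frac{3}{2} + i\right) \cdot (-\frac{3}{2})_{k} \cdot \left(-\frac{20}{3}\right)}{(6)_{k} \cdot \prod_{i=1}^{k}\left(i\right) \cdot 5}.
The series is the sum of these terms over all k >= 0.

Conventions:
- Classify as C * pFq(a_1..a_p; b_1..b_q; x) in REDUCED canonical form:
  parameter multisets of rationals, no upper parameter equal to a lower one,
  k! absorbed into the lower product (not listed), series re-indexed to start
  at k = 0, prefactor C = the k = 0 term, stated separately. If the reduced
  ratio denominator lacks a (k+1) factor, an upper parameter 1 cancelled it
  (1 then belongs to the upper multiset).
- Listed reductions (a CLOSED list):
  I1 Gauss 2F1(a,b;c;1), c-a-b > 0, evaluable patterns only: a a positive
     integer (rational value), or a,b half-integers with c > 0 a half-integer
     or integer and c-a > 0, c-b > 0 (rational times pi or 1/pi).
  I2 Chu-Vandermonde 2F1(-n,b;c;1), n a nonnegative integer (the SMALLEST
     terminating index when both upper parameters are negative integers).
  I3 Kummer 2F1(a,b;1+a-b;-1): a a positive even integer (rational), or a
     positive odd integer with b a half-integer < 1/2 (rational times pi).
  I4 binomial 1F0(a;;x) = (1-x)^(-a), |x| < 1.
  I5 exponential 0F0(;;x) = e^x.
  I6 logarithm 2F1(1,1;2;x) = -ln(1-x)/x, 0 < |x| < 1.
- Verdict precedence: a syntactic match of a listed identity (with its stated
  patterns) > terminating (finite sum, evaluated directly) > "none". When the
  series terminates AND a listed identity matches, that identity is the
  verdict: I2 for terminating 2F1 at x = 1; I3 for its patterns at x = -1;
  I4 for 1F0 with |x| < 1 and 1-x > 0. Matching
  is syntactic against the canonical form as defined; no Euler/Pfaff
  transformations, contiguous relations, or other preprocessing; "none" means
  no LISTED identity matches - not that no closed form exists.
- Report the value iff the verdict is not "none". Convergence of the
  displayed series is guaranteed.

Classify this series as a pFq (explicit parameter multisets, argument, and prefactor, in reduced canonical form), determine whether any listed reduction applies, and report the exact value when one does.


Canonical form: C = -\frac{4}{3} times 2F1 with upper {-\frac{3}{2}, -\frac{1}{2}}, lower {6}, x = 1. Verdict (x = 1): Gauss (I1, half-integer pattern) applies (x = 1; upper {-\frac{3}{2}, -\frac{1}{2}} half-integers, c = 6 in the evaluable pattern). Sum: \left(-\frac{4194304}{891891}\right) / \pi.

First insight: from the first term -\frac{4}{3}: the constant factors (C = -4/3) combine into one prefactor.
Step ratio: r(k) = 1 * (k-\frac{3}{2}) (k-\frac{1}{2}) / [(k+6) (k+1)] - poly over poly, x = 1 from leading terms; C = -\frac{4}{3} at k = 0.


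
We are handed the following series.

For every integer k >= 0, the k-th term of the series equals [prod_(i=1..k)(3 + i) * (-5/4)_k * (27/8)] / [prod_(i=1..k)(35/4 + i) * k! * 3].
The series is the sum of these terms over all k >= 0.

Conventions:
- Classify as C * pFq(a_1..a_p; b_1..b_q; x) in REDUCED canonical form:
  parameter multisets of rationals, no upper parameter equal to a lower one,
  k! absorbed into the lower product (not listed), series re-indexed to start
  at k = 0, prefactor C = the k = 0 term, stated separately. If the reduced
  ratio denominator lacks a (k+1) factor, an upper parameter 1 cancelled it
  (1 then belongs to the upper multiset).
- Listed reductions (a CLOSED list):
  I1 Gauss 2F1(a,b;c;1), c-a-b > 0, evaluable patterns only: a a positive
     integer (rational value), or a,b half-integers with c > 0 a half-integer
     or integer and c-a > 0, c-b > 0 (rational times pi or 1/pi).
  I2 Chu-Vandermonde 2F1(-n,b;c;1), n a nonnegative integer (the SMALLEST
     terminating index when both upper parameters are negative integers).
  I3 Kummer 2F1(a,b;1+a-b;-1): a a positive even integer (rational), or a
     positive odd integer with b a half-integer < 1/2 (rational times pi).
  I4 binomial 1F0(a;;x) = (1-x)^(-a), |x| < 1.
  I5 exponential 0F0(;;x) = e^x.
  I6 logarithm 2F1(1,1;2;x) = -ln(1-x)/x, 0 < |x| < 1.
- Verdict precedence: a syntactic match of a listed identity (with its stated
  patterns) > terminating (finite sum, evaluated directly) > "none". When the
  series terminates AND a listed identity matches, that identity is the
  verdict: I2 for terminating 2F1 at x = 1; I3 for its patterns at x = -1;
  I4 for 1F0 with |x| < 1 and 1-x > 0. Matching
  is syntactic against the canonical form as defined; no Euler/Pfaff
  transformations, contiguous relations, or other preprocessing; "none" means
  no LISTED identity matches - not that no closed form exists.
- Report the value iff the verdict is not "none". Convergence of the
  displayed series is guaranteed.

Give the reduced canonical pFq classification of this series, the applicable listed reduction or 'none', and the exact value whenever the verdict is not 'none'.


Structural cue: x = 1 and the constant factors (prefactor 9/8) combine into one prefactor.
Ratio: r(k) = 1 * (k-5/4) (k+4) / [(k+39/4) (k+1)] - rational; roots negated = parameters, x = 1, C = 9/8.

The series (x = 1) is 2F1: upper {-5/4, 4}, lower {39/4}, prefactor 9/8. Verdict (x = 1): Gauss's theorem (I1) applies (x = 1: the Gamma ratio telescopes since c-a-b = 7 > 0 and a = 4 in Z>0). Sum: 19251/32768.


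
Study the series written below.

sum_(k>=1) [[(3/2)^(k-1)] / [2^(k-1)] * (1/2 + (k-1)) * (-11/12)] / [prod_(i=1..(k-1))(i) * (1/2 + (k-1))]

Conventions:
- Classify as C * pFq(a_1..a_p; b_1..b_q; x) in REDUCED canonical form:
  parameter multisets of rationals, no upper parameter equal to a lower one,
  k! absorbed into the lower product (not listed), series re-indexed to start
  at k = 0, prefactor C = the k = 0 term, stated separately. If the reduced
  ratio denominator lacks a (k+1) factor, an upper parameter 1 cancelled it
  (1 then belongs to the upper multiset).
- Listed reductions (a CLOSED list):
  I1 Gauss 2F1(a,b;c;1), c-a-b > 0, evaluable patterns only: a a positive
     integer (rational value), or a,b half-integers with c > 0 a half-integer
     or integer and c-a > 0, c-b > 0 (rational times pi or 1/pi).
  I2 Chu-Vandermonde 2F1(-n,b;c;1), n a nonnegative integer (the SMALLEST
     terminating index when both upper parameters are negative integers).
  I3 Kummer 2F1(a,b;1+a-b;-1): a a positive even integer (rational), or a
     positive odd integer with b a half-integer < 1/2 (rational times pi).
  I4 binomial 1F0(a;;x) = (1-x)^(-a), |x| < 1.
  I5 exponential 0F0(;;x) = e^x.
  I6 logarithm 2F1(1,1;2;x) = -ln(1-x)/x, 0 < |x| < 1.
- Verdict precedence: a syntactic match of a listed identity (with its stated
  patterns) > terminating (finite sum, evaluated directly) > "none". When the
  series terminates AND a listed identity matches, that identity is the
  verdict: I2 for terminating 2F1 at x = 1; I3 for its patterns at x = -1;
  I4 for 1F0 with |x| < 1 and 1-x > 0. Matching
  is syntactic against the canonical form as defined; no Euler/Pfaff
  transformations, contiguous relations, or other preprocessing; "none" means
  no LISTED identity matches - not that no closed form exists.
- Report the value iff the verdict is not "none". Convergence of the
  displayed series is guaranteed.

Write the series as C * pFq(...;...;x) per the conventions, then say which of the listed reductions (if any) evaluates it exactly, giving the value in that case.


x = 3/4 here; the reduced form reads 0F0, upper {-}, lower {-}, C = -11/12. Verdict (x = 3/4): exponential (I5) applies (the 0F0 exponential series at x = 3/4). Sum: (-11/12) * e^(3/4).

Key step: x = (3/4) and k + 1/2 divides numerator and denominator alike; C = -11/12 after cancelling.
Consecutive-term ratio: r(k) = (3/4) * 1 / [(k+1)] - rational in k, leading ratio (3/4); with t_0 = -11/12, classification follows.


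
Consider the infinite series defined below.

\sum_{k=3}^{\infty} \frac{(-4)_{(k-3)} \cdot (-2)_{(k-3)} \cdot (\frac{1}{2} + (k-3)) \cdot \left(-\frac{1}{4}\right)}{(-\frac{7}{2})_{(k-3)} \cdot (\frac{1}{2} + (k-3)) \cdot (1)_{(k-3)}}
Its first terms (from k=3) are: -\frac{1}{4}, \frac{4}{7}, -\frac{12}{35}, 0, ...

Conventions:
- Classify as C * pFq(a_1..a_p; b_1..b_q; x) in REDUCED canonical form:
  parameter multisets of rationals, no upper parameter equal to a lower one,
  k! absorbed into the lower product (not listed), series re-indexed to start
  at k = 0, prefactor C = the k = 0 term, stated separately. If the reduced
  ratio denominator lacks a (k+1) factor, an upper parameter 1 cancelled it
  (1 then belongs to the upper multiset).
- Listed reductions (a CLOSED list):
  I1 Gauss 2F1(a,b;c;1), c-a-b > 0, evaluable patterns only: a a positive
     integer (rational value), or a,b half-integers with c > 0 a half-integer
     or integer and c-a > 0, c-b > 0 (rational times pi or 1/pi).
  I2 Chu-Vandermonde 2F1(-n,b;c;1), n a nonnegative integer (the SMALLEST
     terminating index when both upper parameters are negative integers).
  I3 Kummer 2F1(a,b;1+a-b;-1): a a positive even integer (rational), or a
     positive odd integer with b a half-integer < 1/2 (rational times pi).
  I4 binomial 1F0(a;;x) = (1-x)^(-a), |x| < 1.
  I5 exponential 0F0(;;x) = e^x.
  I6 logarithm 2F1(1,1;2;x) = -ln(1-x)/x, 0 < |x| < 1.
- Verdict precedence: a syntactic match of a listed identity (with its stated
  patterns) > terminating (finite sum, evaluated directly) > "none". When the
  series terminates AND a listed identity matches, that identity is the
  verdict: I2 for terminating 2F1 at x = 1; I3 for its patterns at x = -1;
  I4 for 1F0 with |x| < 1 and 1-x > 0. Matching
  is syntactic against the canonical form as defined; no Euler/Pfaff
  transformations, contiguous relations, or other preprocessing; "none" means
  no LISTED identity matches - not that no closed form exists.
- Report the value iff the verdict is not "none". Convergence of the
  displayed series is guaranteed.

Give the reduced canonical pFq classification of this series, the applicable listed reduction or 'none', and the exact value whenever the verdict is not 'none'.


Prefactor -\frac{1}{4}, argument 1: 2F1 with upper {-4, -2} over lower {-\frac{7}{2}}. Verdict: Chu-Vandermonde (I2) matches (terminating 2F1 at x = 1 with n = 2, b = -4, c = -\frac{7}{2}). Sum: -\frac{3}{140}.

Structural cue: t_0 being -\frac{1}{4}, (1)_k (prefactor -1/4) is k! itself.
Ratio: r(k) = 1 * (k-4) (k-2) / [(k-\frac{7}{2}) (k+1)] - poly over poly, x = 1 from leading terms; C = -\frac{1}{4} at k = 0.


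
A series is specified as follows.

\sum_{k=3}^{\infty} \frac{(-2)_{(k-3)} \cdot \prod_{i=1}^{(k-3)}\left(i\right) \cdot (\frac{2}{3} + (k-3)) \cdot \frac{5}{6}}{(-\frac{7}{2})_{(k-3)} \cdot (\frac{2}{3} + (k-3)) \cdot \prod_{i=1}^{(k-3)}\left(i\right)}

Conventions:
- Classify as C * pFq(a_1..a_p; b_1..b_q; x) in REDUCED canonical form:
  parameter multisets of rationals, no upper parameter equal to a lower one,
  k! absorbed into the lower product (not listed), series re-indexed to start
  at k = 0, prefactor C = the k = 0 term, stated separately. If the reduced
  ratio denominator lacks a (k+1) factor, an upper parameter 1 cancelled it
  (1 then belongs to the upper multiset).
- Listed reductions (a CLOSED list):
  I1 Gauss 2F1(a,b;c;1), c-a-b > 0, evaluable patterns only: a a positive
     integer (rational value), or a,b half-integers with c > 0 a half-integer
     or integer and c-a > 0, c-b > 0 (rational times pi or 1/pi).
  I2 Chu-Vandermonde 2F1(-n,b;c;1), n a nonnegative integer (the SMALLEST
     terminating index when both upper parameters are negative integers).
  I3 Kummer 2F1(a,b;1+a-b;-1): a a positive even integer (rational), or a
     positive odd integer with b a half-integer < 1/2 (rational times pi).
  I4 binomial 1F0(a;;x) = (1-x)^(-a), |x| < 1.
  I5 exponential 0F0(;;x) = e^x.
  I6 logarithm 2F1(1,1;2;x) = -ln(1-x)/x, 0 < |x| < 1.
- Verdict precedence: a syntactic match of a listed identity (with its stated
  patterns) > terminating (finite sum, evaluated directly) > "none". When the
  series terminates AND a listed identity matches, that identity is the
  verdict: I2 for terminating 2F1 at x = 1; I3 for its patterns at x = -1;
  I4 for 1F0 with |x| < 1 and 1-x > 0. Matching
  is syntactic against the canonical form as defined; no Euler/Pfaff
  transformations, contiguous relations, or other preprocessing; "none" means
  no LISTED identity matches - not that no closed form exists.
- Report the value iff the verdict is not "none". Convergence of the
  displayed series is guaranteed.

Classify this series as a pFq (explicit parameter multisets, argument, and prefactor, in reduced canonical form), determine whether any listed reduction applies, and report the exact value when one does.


Reduced: x = 1, 2F1, upper = {-2, 1}, lower = {-\frac{7}{2}}, C = \frac{5}{6}. Verdict: Vandermonde's identity (I2) matches (terminating 2F1 at x = 1 with n = 2, b = 1, c = -\frac{7}{2}). Exact value: \frac{3}{2}.

The tell: with t_0 = \frac{5}{6}, the product of the first k integers (C = 5/6) is k!.
Ratio: r(k) = 1 * (k-2) (k+1) / [(k-\frac{7}{2}) (k+1)] - rational; roots negated = parameters, x = 1, C = \frac{5}{6}.


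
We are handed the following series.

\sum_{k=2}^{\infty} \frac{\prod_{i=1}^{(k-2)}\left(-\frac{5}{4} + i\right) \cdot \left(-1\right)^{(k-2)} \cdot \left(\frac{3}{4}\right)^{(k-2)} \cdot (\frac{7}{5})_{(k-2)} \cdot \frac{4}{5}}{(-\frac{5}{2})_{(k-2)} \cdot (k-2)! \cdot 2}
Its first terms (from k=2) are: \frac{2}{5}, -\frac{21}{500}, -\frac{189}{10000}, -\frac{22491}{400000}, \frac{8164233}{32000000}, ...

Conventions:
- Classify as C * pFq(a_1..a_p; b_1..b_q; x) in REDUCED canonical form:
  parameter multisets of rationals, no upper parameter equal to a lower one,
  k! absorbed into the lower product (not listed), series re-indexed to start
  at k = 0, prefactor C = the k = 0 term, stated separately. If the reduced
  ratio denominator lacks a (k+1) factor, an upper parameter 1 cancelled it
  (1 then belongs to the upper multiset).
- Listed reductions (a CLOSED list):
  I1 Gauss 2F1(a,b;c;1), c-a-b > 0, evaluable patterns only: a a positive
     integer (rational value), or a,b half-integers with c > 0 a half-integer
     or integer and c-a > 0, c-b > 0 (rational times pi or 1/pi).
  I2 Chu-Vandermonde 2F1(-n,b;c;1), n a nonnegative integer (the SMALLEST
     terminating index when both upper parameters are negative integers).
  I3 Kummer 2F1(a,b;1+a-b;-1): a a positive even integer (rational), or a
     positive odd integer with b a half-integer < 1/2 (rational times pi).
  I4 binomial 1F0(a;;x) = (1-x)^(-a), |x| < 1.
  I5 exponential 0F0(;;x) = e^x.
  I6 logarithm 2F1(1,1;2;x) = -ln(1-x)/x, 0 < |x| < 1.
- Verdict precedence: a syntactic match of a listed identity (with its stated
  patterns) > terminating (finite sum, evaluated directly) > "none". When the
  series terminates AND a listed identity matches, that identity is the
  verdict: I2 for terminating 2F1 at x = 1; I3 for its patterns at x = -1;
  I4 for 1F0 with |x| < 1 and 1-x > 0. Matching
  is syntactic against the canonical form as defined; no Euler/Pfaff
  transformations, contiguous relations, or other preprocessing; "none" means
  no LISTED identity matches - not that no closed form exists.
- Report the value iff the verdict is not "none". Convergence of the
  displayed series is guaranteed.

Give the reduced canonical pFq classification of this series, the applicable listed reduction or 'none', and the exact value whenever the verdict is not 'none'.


With C = \frac{2}{5}: the canonical form is 2F1(-\frac{1}{4}, \frac{7}{5}; -\frac{5}{2}; -\frac{3}{4}). Verdict: none. No listed pattern accepts 2F1(-\frac{1}{4}, \frac{7}{5}; -\frac{5}{2}; -\frac{3}{4}).

Structural cue: from the first term \frac{2}{5}: the constant factors (C = 2/5) combine into one prefactor.
Step ratio: r(k) = -\frac{3}{4} * (k-\frac{1}{4}) (k+\frac{7}{5}) / [(k-\frac{5}{2}) (k+1)] - rational in k, leading ratio -\frac{3}{4}; with t_0 = \frac{2}{5}, classification follows.


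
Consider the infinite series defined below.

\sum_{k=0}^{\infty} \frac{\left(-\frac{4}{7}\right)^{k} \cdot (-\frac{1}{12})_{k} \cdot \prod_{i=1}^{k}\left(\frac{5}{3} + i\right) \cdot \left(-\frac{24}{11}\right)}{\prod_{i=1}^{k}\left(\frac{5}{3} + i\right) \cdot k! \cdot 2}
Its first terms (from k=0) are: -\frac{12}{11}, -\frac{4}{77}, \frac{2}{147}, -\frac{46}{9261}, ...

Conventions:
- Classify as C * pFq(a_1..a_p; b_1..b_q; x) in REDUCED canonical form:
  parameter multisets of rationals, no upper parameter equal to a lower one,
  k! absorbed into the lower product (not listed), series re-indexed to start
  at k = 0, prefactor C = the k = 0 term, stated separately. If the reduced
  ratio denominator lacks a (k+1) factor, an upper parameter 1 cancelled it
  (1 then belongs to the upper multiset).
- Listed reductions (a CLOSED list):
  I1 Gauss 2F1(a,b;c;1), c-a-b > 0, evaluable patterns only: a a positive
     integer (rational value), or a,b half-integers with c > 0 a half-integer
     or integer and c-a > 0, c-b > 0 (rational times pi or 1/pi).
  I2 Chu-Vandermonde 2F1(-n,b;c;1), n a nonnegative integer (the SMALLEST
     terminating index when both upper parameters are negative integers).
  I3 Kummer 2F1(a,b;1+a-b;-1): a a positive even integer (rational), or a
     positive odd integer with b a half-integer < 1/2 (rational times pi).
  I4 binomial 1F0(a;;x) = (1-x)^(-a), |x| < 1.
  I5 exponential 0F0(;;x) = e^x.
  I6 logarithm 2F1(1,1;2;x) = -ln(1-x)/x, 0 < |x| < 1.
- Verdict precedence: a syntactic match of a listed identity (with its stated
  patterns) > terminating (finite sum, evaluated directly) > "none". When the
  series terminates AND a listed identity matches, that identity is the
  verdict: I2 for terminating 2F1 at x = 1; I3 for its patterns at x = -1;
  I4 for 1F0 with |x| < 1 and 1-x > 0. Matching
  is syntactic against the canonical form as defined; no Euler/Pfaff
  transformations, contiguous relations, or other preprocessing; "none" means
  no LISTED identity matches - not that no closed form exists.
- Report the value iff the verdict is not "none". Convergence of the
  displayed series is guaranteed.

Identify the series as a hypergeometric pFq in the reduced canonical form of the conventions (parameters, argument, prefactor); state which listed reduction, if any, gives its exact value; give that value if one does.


This is -\frac{12}{11} * 1F0(-\frac{1}{12}; -; -\frac{4}{7}) in reduced canonical form. Verdict: this is the binomial series (I4) (the 1F0 binomial series: exponent 1/12, x = -\frac{4}{7}). Exact value: \left(-\frac{12}{11}\right) \cdot \left(\frac{11}{7}\right)^{\frac{1}{12}}.

Key observation: t_0 being -\frac{12}{11}, the running product (prefactor -12/11) telescopes to a rising factorial.
Consecutive-term ratio: r(k) = -\frac{4}{7} * (k-\frac{1}{12}) / [(k+1)] - rational in k, leading ratio -\frac{4}{7}; with t_0 = -\frac{12}{11}, classification follows.


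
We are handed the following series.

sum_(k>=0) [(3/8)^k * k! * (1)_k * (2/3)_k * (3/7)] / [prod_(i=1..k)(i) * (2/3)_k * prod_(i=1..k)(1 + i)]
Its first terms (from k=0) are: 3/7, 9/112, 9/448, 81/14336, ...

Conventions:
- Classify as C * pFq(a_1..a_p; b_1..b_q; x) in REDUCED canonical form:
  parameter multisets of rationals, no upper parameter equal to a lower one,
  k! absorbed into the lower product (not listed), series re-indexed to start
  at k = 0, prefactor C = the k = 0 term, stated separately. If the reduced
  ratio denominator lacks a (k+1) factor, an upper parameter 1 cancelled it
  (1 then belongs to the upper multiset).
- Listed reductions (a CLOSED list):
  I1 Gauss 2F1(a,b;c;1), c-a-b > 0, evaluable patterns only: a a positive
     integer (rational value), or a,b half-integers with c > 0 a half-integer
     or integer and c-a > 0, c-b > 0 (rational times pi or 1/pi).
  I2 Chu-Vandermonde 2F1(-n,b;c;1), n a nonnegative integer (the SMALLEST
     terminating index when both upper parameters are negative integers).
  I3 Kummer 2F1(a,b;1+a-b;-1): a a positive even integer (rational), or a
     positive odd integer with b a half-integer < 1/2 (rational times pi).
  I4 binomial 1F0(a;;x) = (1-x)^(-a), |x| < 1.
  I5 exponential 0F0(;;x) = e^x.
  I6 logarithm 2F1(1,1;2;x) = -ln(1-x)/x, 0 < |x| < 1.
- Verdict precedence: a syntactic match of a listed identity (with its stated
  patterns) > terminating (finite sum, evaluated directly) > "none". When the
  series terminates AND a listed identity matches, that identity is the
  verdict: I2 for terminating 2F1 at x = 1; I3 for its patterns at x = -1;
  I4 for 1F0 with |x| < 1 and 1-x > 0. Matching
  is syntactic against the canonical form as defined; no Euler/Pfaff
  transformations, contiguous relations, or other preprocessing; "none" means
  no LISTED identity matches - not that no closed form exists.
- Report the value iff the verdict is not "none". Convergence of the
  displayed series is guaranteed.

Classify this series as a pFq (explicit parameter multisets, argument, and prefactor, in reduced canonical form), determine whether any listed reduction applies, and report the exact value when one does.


First insight: with t_0 = 3/7, the product of the first k integers (C = 3/7, x = 3/8) is k!.
Consecutive-term ratio: r(k) = (3/8) * (k+1) (k+1) / [(k+2) (k+1)] - poly over poly, x = (3/8) from leading terms; C = 3/7 at k = 0.

x = 3/8 here; the reduced form reads 2F1, upper {1, 1}, lower {2}, C = 3/7. Verdict: the I6 logarithm reduction fires (the logarithm: parameters (1,1;2), x = 3/8). Its exact value is (-8/7) * ln(5/8).


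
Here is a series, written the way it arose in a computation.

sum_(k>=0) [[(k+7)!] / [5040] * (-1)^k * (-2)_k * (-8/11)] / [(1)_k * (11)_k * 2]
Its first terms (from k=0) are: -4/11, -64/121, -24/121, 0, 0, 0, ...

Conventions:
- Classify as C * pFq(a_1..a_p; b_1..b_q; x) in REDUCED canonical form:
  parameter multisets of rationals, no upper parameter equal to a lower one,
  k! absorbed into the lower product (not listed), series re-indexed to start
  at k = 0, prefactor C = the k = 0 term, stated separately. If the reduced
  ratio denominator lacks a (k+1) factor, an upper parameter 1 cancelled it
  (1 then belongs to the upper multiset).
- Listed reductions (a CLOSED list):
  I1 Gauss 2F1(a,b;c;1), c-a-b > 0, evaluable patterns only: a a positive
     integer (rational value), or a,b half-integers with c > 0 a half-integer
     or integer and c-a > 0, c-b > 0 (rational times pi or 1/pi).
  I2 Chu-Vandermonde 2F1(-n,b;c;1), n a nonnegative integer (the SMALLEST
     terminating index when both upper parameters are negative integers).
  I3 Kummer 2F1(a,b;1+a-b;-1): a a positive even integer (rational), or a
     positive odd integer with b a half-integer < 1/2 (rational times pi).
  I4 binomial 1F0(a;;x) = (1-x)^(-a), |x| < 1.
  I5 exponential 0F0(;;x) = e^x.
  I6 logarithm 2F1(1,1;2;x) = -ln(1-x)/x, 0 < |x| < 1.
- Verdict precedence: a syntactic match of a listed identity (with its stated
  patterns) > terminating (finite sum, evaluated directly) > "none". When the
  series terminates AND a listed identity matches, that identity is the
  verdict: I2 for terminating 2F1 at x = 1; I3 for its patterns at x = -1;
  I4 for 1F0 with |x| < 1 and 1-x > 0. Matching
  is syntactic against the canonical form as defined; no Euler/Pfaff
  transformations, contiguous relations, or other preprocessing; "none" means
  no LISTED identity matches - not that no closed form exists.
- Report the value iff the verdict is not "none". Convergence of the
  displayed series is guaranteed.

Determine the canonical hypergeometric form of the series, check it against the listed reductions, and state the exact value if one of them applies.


This is -4/11 * 2F1(-2, 8; 11; -1) in reduced canonical form. Verdict: Kummer's theorem (I3) applies (x = -1; c = 11 equals 1+a-b for upper {-2, 8}: listed pattern). Value: -12/11.

Key observation: with t_0 = -4/11, (1)_k (C = -4/11, x = -1) is k! itself.
Consecutive-term ratio: r(k) = (-1) * (k-2) (k+8) / [(k+11) (k+1)] - poly over poly, x = (-1) from leading terms; C = -4/11 at k = 0.


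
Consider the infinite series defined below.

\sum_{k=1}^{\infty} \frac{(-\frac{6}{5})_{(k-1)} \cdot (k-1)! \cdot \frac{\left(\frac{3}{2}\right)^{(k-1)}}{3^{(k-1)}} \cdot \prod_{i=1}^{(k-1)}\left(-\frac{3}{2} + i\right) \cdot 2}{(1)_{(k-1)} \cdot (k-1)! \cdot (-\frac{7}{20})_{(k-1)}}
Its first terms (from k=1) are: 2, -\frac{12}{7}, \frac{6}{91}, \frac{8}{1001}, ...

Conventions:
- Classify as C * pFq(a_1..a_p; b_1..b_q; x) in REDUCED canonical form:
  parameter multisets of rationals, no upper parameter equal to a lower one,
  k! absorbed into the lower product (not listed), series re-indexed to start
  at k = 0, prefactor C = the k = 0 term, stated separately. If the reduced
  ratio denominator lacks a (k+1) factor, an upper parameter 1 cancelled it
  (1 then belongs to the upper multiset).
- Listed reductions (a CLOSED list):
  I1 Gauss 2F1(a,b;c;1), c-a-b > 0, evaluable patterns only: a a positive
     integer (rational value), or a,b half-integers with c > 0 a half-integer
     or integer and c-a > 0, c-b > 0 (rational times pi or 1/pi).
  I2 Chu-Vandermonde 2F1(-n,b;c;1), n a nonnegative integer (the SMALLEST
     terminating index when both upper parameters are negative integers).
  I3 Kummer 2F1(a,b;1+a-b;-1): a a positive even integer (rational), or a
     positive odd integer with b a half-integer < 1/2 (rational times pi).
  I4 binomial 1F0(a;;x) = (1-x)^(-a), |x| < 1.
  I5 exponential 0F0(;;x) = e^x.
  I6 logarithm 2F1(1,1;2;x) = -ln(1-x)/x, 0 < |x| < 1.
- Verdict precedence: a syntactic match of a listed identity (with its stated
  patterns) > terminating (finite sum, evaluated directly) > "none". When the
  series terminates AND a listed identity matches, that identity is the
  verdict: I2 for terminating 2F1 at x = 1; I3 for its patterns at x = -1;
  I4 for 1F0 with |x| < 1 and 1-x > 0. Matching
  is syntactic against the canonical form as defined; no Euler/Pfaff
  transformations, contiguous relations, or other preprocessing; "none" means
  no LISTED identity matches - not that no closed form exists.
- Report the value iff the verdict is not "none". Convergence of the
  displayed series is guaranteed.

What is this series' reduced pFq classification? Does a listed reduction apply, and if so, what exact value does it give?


Structural cue: from the first term 2: the two k-th powers (C = 2) combine into one argument.
Term ratio: r(k) = \frac{1}{2} * (k-\frac{6}{5}) (k-\frac{1}{2}) / [(k-\frac{7}{20}) (k+1)] - rational in k. x = \frac{1}{2}; t_0 = 2; negate the roots.

x = \frac{1}{2} here; the reduced form reads 2F1, upper {-\frac{6}{5}, -\frac{1}{2}}, lower {-\frac{7}{20}}, C = 2. Verdict: no listed reduction: x = \frac{1}{2} and upper {-\frac{6}{5}, -\frac{1}{2}} fail every I1-I6 pattern.


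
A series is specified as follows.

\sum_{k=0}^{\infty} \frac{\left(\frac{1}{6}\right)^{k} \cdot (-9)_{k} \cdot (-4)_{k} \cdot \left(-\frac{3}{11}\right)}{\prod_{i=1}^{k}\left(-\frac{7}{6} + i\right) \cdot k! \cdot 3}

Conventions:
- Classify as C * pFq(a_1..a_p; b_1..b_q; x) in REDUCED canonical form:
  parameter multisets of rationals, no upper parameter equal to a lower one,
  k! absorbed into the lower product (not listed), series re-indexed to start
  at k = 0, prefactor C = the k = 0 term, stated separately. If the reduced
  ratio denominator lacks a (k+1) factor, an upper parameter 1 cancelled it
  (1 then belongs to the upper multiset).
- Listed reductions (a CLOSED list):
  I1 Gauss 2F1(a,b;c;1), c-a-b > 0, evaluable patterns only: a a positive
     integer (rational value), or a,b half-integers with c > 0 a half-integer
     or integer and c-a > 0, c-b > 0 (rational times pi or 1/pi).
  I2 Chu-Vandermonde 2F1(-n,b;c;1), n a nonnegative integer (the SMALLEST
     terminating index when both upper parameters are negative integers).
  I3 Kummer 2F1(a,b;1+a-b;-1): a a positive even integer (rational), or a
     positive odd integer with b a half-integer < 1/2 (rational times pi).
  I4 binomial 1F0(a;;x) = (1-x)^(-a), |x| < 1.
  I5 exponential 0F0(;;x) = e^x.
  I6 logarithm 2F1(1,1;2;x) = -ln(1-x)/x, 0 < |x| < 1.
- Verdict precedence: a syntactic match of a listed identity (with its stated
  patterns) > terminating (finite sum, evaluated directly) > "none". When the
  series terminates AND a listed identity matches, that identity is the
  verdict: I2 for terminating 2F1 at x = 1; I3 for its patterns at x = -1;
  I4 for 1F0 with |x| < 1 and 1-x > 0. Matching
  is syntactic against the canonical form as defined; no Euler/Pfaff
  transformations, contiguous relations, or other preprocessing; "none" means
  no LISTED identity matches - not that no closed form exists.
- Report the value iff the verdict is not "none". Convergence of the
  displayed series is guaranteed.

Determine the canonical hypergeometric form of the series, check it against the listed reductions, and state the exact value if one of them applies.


Structural cue: t_0 = -\frac{1}{11} here, and the lower running product (prefactor -1/11) is a rising factorial.
Term ratio: r(k) = \frac{1}{6} * (k-9) (k-4) / [(k-\frac{1}{6}) (k+1)] - rational; roots negated = parameters, x = \frac{1}{6}, C = -\frac{1}{11}.

With C = -\frac{1}{11}: the canonical form is 2F1(-9, -4; -\frac{1}{6}; \frac{1}{6}). Verdict: terminating. (-4)_k vanishes past k = 4, leaving a 5-term sum, computed directly. Exact value: \frac{30161}{2057}.


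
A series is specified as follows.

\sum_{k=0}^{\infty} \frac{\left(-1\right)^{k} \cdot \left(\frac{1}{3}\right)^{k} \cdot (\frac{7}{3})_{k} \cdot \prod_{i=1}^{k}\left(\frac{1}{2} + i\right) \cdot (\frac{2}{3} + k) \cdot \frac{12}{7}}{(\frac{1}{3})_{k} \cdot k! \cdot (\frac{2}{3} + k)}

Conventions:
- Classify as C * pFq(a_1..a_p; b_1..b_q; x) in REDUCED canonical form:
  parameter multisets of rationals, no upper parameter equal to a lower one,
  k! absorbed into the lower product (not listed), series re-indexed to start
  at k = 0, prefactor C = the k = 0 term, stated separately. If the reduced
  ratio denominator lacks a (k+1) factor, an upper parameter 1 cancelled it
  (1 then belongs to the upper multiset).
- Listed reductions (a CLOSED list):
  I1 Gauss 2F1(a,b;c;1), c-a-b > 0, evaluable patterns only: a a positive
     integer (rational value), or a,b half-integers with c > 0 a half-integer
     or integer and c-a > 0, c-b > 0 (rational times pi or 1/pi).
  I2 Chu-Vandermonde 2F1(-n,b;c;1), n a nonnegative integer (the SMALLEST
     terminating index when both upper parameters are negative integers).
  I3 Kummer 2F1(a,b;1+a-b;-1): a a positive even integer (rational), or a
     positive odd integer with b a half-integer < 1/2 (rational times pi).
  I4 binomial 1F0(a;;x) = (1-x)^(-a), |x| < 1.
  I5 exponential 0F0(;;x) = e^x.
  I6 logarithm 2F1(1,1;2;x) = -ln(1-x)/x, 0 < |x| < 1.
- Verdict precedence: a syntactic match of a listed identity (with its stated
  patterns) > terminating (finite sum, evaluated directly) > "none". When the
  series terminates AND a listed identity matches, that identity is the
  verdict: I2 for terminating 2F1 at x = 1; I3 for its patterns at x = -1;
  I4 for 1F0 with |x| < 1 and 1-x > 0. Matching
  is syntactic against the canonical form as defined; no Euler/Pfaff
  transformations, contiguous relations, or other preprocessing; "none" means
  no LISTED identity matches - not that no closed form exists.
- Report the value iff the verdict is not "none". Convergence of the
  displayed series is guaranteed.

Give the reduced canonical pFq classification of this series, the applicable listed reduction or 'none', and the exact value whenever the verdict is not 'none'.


Reduced: x = -\frac{1}{3}, 2F1, upper = {\frac{3}{2}, \frac{7}{3}}, lower = {\frac{1}{3}}, C = \frac{12}{7}. Verdict: none. No listed pattern accepts 2F1(\frac{3}{2}, \frac{7}{3}; \frac{1}{3}; -\frac{1}{3}).

Structural cue: t_0 = \frac{12}{7} here, and the (-1)^k factor (C = 12/7) folds into the argument's sign.
Term ratio: r(k) = -\frac{1}{3} * (k+\frac{3}{2}) (k+\frac{7}{3}) / [(k+\frac{1}{3}) (k+1)] - rational in k. x = -\frac{1}{3}; t_0 = \frac{12}{7}; negate the roots.


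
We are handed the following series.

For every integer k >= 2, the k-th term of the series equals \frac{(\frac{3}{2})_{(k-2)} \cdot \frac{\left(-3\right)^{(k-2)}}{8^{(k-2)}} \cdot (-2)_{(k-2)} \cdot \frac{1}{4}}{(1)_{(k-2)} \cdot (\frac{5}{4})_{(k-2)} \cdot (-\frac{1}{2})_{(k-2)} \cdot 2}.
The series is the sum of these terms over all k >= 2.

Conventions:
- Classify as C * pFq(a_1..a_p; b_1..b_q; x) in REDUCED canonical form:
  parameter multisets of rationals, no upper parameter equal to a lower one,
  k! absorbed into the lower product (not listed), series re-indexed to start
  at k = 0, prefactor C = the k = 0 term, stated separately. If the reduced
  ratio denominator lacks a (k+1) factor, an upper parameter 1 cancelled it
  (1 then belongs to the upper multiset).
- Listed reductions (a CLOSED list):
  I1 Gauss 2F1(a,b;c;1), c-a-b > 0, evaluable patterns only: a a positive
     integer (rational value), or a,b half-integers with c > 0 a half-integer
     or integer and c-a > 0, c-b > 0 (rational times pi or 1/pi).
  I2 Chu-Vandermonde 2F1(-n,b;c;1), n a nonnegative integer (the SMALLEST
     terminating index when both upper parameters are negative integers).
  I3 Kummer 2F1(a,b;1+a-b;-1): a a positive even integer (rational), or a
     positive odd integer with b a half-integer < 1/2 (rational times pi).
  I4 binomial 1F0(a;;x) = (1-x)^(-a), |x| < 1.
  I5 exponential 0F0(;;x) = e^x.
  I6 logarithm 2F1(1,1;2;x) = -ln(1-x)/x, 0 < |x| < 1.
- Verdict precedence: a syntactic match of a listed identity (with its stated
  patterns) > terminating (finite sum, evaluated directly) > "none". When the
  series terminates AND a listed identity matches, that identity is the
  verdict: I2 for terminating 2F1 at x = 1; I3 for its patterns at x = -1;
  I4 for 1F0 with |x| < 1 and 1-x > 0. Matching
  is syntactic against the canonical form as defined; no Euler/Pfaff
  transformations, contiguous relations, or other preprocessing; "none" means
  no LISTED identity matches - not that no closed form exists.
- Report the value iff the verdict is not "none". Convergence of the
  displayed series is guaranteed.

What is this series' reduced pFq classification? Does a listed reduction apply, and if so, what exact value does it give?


The series (x = -\frac{3}{8}) is 2F2: upper {-2, \frac{3}{2}}, lower {-\frac{1}{2}, \frac{5}{4}}, prefactor \frac{1}{8}. Verdict: terminating - upper parameter -2 makes this a finite sum (last index 2), evaluated exactly. Its exact value is -\frac{31}{160}.

Key step: with t_0 = \frac{1}{8}, (1)_k (C = 1/8, x = -3/8) is k! itself.
Adjacent-term ratio: r(k) = -\frac{3}{8} * (k-2) (k+\frac{3}{2}) / [(k-\frac{1}{2}) (k+\frac{5}{4}) (k+1)] - rational in k. x = -\frac{3}{8}; t_0 = \frac{1}{8}; negate the roots.


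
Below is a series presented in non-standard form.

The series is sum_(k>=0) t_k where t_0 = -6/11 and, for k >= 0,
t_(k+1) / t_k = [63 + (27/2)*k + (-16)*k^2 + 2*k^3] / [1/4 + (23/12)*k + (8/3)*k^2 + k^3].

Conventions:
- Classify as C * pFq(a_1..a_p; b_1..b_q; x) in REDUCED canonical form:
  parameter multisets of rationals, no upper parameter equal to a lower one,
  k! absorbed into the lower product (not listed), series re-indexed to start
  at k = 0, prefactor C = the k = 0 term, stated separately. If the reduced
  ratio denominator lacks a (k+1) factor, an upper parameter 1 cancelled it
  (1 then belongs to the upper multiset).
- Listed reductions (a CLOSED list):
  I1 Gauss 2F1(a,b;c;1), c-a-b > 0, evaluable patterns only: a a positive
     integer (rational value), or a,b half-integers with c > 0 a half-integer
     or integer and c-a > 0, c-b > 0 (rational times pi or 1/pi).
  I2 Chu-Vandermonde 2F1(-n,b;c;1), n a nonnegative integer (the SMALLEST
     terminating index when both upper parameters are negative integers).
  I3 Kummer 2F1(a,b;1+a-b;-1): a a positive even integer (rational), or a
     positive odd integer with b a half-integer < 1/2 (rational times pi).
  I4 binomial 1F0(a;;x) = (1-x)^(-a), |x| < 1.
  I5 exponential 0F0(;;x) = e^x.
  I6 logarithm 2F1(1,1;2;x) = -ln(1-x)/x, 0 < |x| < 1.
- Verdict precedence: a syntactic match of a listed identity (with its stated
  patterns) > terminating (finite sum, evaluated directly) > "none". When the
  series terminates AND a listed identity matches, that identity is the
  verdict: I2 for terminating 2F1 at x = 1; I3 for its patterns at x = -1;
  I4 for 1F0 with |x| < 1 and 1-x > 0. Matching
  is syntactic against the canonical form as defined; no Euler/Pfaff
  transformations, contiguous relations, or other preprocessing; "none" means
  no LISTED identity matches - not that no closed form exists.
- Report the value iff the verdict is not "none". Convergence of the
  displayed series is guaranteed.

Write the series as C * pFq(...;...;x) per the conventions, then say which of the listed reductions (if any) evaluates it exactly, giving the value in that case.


Key observation: t_0 being -6/11, the expanded ratio factors over Q; C = -6/11, x = 2, roots give parameters.
Consecutive-term ratio: r(k) = 2 * (k-6) (k-7/2) / [(k+1/6) (k+1)] - rational; roots negated = parameters, x = 2, C = -6/11.

This is -6/11 * 2F1(-6, -7/2; 1/6; 2) in reduced canonical form. Verdict: terminating - the sum ends at index 6 because -6 is a negative integer; exact evaluation follows. Its exact value is -159309462/32395.


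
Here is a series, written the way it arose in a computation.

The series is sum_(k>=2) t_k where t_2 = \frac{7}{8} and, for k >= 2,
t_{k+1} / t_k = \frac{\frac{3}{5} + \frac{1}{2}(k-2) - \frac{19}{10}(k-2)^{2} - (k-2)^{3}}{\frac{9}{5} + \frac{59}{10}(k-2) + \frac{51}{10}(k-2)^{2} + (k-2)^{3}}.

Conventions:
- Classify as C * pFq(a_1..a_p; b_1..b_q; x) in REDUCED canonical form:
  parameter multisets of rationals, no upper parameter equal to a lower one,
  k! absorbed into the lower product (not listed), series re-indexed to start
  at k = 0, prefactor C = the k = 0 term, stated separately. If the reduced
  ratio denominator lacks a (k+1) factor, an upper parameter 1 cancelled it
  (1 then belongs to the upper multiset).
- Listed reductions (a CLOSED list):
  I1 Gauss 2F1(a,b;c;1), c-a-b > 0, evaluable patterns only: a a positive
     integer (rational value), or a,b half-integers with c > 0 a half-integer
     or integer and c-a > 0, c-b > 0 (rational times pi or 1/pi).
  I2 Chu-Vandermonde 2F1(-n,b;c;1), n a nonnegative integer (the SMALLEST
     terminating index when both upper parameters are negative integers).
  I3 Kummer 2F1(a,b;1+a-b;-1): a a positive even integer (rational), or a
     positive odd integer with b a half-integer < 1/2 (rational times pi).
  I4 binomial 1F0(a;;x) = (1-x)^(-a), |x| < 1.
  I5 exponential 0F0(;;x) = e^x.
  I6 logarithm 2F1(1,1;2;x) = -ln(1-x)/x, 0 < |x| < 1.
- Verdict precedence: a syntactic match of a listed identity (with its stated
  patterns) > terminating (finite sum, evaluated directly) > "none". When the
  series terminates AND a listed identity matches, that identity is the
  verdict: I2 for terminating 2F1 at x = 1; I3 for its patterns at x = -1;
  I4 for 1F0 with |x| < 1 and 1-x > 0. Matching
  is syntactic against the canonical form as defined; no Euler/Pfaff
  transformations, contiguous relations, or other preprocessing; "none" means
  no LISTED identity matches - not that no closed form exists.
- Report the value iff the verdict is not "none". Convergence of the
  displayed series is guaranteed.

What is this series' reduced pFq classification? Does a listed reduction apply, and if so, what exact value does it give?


Canonical form: C = \frac{7}{8} times 2F1 with upper {-\frac{3}{5}, 2}, lower {\frac{18}{5}}, x = -1. Verdict: this is Kummer (I3) (x = -1; c = \frac{18}{5} equals 1+a-b for upper {-\frac{3}{5}, 2}: listed pattern). Hence: \frac{91}{80}.

Key step: with t_0 = \frac{7}{8}, the ratio is unreduced: k + 1/2 divides both sides (prefactor 7/8).
Step ratio: r(k) = -1 * (k-\frac{3}{5}) (k+2) / [(k+\frac{18}{5}) (k+1)] - rational in k, leading ratio -1; with t_0 = \frac{7}{8}, classification follows.


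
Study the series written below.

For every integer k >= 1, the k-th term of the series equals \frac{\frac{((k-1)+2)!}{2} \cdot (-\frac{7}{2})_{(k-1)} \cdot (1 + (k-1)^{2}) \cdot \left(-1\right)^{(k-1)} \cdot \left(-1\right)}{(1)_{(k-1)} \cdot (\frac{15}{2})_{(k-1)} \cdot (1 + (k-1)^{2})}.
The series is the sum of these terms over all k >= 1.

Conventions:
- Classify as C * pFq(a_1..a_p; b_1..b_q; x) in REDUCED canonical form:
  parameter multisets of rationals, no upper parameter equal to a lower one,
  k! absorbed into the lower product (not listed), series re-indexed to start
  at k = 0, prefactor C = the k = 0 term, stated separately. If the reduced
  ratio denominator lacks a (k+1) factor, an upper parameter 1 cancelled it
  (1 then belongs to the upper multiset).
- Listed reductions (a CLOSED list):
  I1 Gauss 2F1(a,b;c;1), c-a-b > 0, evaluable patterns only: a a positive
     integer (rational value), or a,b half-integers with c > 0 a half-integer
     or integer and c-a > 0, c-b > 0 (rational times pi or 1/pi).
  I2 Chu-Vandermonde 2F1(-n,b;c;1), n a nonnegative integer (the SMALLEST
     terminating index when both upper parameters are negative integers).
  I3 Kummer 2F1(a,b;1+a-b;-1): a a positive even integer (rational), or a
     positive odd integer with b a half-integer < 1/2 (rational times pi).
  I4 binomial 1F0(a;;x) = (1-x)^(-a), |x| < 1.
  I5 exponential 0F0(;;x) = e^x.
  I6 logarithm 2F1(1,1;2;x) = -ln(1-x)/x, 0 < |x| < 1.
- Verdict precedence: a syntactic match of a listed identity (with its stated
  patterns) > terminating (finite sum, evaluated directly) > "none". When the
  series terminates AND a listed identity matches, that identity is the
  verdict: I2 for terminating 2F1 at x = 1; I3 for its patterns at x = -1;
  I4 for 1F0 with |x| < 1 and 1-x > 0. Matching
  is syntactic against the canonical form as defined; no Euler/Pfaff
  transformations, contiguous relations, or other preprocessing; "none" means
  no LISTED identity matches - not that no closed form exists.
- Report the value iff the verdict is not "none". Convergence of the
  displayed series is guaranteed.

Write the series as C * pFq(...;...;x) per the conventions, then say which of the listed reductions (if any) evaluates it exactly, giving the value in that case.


This is -1 * 2F1(-\frac{7}{2}, 3; \frac{15}{2}; -1) in reduced canonical form. Verdict (x = -1): Kummer's theorem (I3) applies (x = -1; c = \frac{15}{2} equals 1+a-b for upper {-\frac{7}{2}, 3}: listed pattern). Value: \left(-\frac{9009}{8192}\right) \cdot \pi.

Key step: t_0 = -1 here, and (1)_k (C = -1) is k! itself.
Term ratio: r(k) = -1 * (k-\frac{7}{2}) (k+3) / [(k+\frac{15}{2}) (k+1)] - rational; roots negated = parameters, x = -1, C = -1.
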